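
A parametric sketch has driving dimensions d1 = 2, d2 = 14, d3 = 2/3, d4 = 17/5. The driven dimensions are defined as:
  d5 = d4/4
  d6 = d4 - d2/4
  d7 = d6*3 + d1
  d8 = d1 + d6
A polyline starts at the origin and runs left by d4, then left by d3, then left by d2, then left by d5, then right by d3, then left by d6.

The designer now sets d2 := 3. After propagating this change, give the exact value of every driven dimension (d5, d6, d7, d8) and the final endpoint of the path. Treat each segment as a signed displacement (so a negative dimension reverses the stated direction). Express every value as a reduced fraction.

Apply edit: d2 := 3
  d5 = d4/4 = 17/20
  d6 = d4 - d2/4 = 53/20
  d7 = d6*3 + d1 = 199/20
  d8 = d1 + d6 = 93/20
Walk from origin (0, 0):
  seg 1: left by d4 = 17/5 → (-17/5, 0)
  seg 2: left by d3 = 2/3 → (-61/15, 0)
  seg 3: left by d2 = 3 → (-106/15, 0)
  seg 4: left by d5 = 17/20 → (-95/12, 0)
  seg 5: right by d3 = 2/3 → (-29/4, 0)
  seg 6: left by d6 = 53/20 → (-99/10, 0)

d5 = 17/20
d6 = 53/20
d7 = 199/20
d8 = 93/20
endpoint = (-99/10, 0)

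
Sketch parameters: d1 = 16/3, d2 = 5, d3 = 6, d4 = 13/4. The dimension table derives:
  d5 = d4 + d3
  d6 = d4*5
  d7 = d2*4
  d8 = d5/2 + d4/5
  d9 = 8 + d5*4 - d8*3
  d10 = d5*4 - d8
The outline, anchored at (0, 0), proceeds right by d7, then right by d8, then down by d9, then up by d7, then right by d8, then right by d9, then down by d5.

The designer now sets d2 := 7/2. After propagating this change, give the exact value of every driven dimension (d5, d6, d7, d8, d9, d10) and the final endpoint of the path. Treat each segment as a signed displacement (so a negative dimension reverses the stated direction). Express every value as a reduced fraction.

Apply edit: d2 := 7/2
  d5 = d4 + d3 = 37/4
  d6 = d4*5 = 65/4
  d7 = d2*4 = 14
  d8 = d5/2 + d4/5 = 211/40
  d9 = 8 + d5*4 - d8*3 = 1167/40
  d10 = d5*4 - d8 = 1269/40
Walk from origin (0, 0):
  seg 1: right by d7 = 14 → (14, 0)
  seg 2: right by d8 = 211/40 → (771/40, 0)
  seg 3: down by d9 = 1167/40 → (771/40, -1167/40)
  seg 4: up by d7 = 14 → (771/40, -607/40)
  seg 5: right by d8 = 211/40 → (491/20, -607/40)
  seg 6: right by d9 = 1167/40 → (2149/40, -607/40)
  seg 7: down by d5 = 37/4 → (2149/40, -977/40)

d5 = 37/4
d6 = 65/4
d7 = 14
d8 = 211/40
d9 = 1167/40
d10 = 1269/40
endpoint = (2149/40, -977/40)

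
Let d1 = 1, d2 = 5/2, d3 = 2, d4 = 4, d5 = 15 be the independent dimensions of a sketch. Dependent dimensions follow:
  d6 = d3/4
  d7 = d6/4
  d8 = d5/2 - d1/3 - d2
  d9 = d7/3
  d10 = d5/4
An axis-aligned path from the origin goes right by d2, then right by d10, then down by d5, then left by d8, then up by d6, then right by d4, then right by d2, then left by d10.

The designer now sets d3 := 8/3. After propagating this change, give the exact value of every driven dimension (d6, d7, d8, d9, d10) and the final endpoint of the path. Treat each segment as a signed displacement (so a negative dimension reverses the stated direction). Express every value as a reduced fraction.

Apply edit: d3 := 8/3
  d6 = d3/4 = 2/3
  d7 = d6/4 = 1/6
  d8 = d5/2 - d1/3 - d2 = 14/3
  d9 = d7/3 = 1/18
  d10 = d5/4 = 15/4
Walk from origin (0, 0):
  seg 1: right by d2 = 5/2 → (5/2, 0)
  seg 2: right by d10 = 15/4 → (25/4, 0)
  seg 3: down by d5 = 15 → (25/4, -15)
  seg 4: left by d8 = 14/3 → (19/12, -15)
  seg 5: up by d6 = 2/3 → (19/12, -43/3)
  seg 6: right by d4 = 4 → (67/12, -43/3)
  seg 7: right by d2 = 5/2 → (97/12, -43/3)
  seg 8: left by d10 = 15/4 → (13/3, -43/3)

d6 = 2/3
d7 = 1/6
d8 = 14/3
d9 = 1/18
d10 = 15/4
endpoint = (13/3, -43/3)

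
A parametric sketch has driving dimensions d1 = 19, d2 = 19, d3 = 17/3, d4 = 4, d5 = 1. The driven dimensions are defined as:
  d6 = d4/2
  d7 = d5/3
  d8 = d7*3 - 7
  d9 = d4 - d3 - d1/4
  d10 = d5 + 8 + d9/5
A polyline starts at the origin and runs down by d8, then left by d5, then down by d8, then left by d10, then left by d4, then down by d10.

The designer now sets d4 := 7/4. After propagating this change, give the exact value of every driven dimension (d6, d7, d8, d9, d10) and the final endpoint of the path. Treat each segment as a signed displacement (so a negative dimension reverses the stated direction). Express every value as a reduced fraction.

Apply edit: d4 := 7/4
  d6 = d4/2 = 7/8
  d7 = d5/3 = 1/3
  d8 = d7*3 - 7 = -6
  d9 = d4 - d3 - d1/4 = -26/3
  d10 = d5 + 8 + d9/5 = 109/15
Walk from origin (0, 0):
  seg 1: down by d8 = -6 → (0, 6)
  seg 2: left by d5 = 1 → (-1, 6)
  seg 3: down by d8 = -6 → (-1, 12)
  seg 4: left by d10 = 109/15 → (-124/15, 12)
  seg 5: left by d4 = 7/4 → (-601/60, 12)
  seg 6: down by d10 = 109/15 → (-601/60, 71/15)

d6 = 7/8
d7 = 1/3
d8 = -6
d9 = -26/3
d10 = 109/15
endpoint = (-601/60, 71/15)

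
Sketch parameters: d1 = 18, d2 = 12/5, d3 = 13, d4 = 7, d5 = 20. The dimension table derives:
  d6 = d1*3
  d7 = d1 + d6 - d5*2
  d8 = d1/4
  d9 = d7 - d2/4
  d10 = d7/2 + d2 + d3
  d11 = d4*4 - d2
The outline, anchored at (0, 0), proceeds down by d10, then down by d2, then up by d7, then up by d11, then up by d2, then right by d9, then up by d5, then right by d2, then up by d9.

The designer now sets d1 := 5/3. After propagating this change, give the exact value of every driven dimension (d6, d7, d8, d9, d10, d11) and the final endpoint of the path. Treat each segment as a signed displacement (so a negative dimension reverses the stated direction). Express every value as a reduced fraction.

d6 = 5
d7 = -100/3
d8 = 5/12
d9 = -509/15
d10 = -19/15
d11 = 128/5
endpoint = (-473/15, -102/5)

Apply edit: d1 := 5/3
  d6 = d1*3 = 5
  d7 = d1 + d6 - d5*2 = -100/3
  d8 = d1/4 = 5/12
  d9 = d7 - d2/4 = -509/15
  d10 = d7/2 + d2 + d3 = -19/15
  d11 = d4*4 - d2 = 128/5
Walk from origin (0, 0):
  seg 1: down by d10 = -19/15 → (0, 19/15)
  seg 2: down by d2 = 12/5 → (0, -17/15)
  seg 3: up by d7 = -100/3 → (0, -517/15)
  seg 4: up by d11 = 128/5 → (0, -133/15)
  seg 5: up by d2 = 12/5 → (0, -97/15)
  seg 6: right by d9 = -509/15 → (-509/15, -97/15)
  seg 7: up by d5 = 20 → (-509/15, 203/15)
  seg 8: right by d2 = 12/5 → (-473/15, 203/15)
  seg 9: up by d9 = -509/15 → (-473/15, -102/5)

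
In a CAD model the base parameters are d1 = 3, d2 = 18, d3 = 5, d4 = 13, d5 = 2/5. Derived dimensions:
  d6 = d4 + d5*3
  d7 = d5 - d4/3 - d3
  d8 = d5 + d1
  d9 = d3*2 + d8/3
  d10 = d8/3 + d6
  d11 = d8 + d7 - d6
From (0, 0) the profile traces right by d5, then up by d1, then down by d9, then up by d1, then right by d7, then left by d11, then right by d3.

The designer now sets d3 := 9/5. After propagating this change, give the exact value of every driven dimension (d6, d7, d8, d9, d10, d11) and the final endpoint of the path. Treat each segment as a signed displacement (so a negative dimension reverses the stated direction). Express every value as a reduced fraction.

d6 = 71/5
d7 = -86/15
d8 = 17/5
d9 = 71/15
d10 = 46/3
d11 = -248/15
endpoint = (13, 19/15)

Apply edit: d3 := 9/5
  d6 = d4 + d5*3 = 71/5
  d7 = d5 - d4/3 - d3 = -86/15
  d8 = d5 + d1 = 17/5
  d9 = d3*2 + d8/3 = 71/15
  d10 = d8/3 + d6 = 46/3
  d11 = d8 + d7 - d6 = -248/15
Walk from origin (0, 0):
  seg 1: right by d5 = 2/5 → (2/5, 0)
  seg 2: up by d1 = 3 → (2/5, 3)
  seg 3: down by d9 = 71/15 → (2/5, -26/15)
  seg 4: up by d1 = 3 → (2/5, 19/15)
  seg 5: right by d7 = -86/15 → (-16/3, 19/15)
  seg 6: left by d11 = -248/15 → (56/5, 19/15)
  seg 7: right by d3 = 9/5 → (13, 19/15)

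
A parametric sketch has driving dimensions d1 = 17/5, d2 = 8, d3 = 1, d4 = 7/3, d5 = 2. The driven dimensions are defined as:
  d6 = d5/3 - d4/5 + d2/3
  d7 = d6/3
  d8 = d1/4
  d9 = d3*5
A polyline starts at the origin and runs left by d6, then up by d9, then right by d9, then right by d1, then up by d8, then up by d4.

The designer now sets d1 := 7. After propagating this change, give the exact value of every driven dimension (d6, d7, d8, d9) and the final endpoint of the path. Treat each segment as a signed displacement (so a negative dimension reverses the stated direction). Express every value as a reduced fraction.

Apply edit: d1 := 7
  d6 = d5/3 - d4/5 + d2/3 = 43/15
  d7 = d6/3 = 43/45
  d8 = d1/4 = 7/4
  d9 = d3*5 = 5
Walk from origin (0, 0):
  seg 1: left by d6 = 43/15 → (-43/15, 0)
  seg 2: up by d9 = 5 → (-43/15, 5)
  seg 3: right by d9 = 5 → (32/15, 5)
  seg 4: right by d1 = 7 → (137/15, 5)
  seg 5: up by d8 = 7/4 → (137/15, 27/4)
  seg 6: up by d4 = 7/3 → (137/15, 109/12)

d6 = 43/15
d7 = 43/45
d8 = 7/4
d9 = 5
endpoint = (137/15, 109/12)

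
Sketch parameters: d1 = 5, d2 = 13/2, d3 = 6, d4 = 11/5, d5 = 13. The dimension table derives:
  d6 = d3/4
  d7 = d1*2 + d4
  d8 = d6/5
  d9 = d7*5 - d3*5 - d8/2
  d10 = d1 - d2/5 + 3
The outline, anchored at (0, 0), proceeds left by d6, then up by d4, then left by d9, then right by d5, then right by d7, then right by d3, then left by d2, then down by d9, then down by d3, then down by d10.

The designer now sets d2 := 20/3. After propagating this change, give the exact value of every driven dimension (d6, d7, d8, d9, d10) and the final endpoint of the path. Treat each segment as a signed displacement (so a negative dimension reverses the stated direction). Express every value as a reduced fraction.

Apply edit: d2 := 20/3
  d6 = d3/4 = 3/2
  d7 = d1*2 + d4 = 61/5
  d8 = d6/5 = 3/10
  d9 = d7*5 - d3*5 - d8/2 = 617/20
  d10 = d1 - d2/5 + 3 = 20/3
Walk from origin (0, 0):
  seg 1: left by d6 = 3/2 → (-3/2, 0)
  seg 2: up by d4 = 11/5 → (-3/2, 11/5)
  seg 3: left by d9 = 617/20 → (-647/20, 11/5)
  seg 4: right by d5 = 13 → (-387/20, 11/5)
  seg 5: right by d7 = 61/5 → (-143/20, 11/5)
  seg 6: right by d3 = 6 → (-23/20, 11/5)
  seg 7: left by d2 = 20/3 → (-469/60, 11/5)
  seg 8: down by d9 = 617/20 → (-469/60, -573/20)
  seg 9: down by d3 = 6 → (-469/60, -693/20)
  seg 10: down by d10 = 20/3 → (-469/60, -2479/60)

d6 = 3/2
d7 = 61/5
d8 = 3/10
d9 = 617/20
d10 = 20/3
endpoint = (-469/60, -2479/60)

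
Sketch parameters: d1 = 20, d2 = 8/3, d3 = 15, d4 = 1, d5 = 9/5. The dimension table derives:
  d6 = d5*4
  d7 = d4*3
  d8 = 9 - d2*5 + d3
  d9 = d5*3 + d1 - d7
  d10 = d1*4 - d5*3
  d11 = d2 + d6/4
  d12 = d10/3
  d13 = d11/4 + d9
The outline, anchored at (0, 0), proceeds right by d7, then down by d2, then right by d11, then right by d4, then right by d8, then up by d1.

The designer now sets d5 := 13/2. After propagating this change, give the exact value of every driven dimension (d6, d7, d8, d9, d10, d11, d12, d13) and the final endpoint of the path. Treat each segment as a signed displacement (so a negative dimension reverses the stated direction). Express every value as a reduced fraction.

d6 = 26
d7 = 3
d8 = 32/3
d9 = 73/2
d10 = 121/2
d11 = 55/6
d12 = 121/6
d13 = 931/24
endpoint = (143/6, 52/3)

Apply edit: d5 := 13/2
  d6 = d5*4 = 26
  d7 = d4*3 = 3
  d8 = 9 - d2*5 + d3 = 32/3
  d9 = d5*3 + d1 - d7 = 73/2
  d10 = d1*4 - d5*3 = 121/2
  d11 = d2 + d6/4 = 55/6
  d12 = d10/3 = 121/6
  d13 = d11/4 + d9 = 931/24
Walk from origin (0, 0):
  seg 1: right by d7 = 3 → (3, 0)
  seg 2: down by d2 = 8/3 → (3, -8/3)
  seg 3: right by d11 = 55/6 → (73/6, -8/3)
  seg 4: right by d4 = 1 → (79/6, -8/3)
  seg 5: right by d8 = 32/3 → (143/6, -8/3)
  seg 6: up by d1 = 20 → (143/6, 52/3)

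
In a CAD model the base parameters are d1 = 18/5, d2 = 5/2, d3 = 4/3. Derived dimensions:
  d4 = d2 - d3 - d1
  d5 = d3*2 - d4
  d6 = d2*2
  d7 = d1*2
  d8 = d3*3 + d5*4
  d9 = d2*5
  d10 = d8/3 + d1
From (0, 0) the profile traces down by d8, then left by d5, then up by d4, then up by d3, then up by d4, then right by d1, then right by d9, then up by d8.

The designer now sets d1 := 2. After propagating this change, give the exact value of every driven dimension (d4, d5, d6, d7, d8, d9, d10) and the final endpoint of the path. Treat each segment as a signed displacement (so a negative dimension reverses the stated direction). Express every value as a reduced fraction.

d4 = -5/6
d5 = 7/2
d6 = 5
d7 = 4
d8 = 18
d9 = 25/2
d10 = 8
endpoint = (11, -1/3)

Apply edit: d1 := 2
  d4 = d2 - d3 - d1 = -5/6
  d5 = d3*2 - d4 = 7/2
  d6 = d2*2 = 5
  d7 = d1*2 = 4
  d8 = d3*3 + d5*4 = 18
  d9 = d2*5 = 25/2
  d10 = d8/3 + d1 = 8
Walk from origin (0, 0):
  seg 1: down by d8 = 18 → (0, -18)
  seg 2: left by d5 = 7/2 → (-7/2, -18)
  seg 3: up by d4 = -5/6 → (-7/2, -113/6)
  seg 4: up by d3 = 4/3 → (-7/2, -35/2)
  seg 5: up by d4 = -5/6 → (-7/2, -55/3)
  seg 6: right by d1 = 2 → (-3/2, -55/3)
  seg 7: right by d9 = 25/2 → (11, -55/3)
  seg 8: up by d8 = 18 → (11, -1/3)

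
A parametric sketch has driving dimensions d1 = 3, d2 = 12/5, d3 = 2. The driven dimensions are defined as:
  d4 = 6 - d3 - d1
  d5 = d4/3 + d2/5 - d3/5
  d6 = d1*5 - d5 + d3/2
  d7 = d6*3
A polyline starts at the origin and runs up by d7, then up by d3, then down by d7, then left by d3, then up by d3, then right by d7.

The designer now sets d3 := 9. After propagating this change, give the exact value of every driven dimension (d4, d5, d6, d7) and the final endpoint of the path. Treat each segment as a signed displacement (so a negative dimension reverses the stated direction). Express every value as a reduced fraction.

Apply edit: d3 := 9
  d4 = 6 - d3 - d1 = -6
  d5 = d4/3 + d2/5 - d3/5 = -83/25
  d6 = d1*5 - d5 + d3/2 = 1141/50
  d7 = d6*3 = 3423/50
Walk from origin (0, 0):
  seg 1: up by d7 = 3423/50 → (0, 3423/50)
  seg 2: up by d3 = 9 → (0, 3873/50)
  seg 3: down by d7 = 3423/50 → (0, 9)
  seg 4: left by d3 = 9 → (-9, 9)
  seg 5: up by d3 = 9 → (-9, 18)
  seg 6: right by d7 = 3423/50 → (2973/50, 18)

d4 = -6
d5 = -83/25
d6 = 1141/50
d7 = 3423/50
endpoint = (2973/50, 18)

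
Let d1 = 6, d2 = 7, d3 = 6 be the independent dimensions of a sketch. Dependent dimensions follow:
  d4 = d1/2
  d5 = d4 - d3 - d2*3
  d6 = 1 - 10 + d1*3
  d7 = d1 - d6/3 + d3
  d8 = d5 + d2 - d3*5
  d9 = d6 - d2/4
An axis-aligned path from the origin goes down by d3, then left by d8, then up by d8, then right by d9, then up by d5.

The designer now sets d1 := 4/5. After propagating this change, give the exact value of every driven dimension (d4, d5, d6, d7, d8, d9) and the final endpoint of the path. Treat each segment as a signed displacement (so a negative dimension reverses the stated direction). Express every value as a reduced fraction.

d4 = 2/5
d5 = -133/5
d6 = -33/5
d7 = 9
d8 = -248/5
d9 = -167/20
endpoint = (165/4, -411/5)

Apply edit: d1 := 4/5
  d4 = d1/2 = 2/5
  d5 = d4 - d3 - d2*3 = -133/5
  d6 = 1 - 10 + d1*3 = -33/5
  d7 = d1 - d6/3 + d3 = 9
  d8 = d5 + d2 - d3*5 = -248/5
  d9 = d6 - d2/4 = -167/20
Walk from origin (0, 0):
  seg 1: down by d3 = 6 → (0, -6)
  seg 2: left by d8 = -248/5 → (248/5, -6)
  seg 3: up by d8 = -248/5 → (248/5, -278/5)
  seg 4: right by d9 = -167/20 → (165/4, -278/5)
  seg 5: up by d5 = -133/5 → (165/4, -411/5)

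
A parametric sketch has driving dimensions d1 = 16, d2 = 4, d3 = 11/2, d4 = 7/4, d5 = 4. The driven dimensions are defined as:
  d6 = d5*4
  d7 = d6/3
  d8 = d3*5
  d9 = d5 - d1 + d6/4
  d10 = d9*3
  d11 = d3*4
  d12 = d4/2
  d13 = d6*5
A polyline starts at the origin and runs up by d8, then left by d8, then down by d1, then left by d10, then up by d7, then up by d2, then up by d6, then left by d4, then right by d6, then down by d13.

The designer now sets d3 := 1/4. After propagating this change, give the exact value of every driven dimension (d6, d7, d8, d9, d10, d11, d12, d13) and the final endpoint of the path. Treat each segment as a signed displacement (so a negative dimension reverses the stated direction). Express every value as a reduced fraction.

Apply edit: d3 := 1/4
  d6 = d5*4 = 16
  d7 = d6/3 = 16/3
  d8 = d3*5 = 5/4
  d9 = d5 - d1 + d6/4 = -8
  d10 = d9*3 = -24
  d11 = d3*4 = 1
  d12 = d4/2 = 7/8
  d13 = d6*5 = 80
Walk from origin (0, 0):
  seg 1: up by d8 = 5/4 → (0, 5/4)
  seg 2: left by d8 = 5/4 → (-5/4, 5/4)
  seg 3: down by d1 = 16 → (-5/4, -59/4)
  seg 4: left by d10 = -24 → (91/4, -59/4)
  seg 5: up by d7 = 16/3 → (91/4, -113/12)
  seg 6: up by d2 = 4 → (91/4, -65/12)
  seg 7: up by d6 = 16 → (91/4, 127/12)
  seg 8: left by d4 = 7/4 → (21, 127/12)
  seg 9: right by d6 = 16 → (37, 127/12)
  seg 10: down by d13 = 80 → (37, -833/12)

d6 = 16
d7 = 16/3
d8 = 5/4
d9 = -8
d10 = -24
d11 = 1
d12 = 7/8
d13 = 80
endpoint = (37, -833/12)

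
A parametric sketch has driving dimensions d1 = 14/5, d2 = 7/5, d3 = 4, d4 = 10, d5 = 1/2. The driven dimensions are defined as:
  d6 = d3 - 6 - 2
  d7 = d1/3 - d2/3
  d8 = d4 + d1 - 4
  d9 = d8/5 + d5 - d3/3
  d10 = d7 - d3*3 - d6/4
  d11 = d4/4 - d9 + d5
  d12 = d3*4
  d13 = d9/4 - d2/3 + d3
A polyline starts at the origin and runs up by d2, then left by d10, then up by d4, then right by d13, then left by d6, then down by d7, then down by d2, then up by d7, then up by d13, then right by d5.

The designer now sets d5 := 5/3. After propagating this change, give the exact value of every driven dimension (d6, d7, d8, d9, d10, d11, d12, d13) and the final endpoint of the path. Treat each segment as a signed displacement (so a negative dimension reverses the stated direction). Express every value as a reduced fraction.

d6 = -4
d7 = 7/15
d8 = 44/5
d9 = 157/75
d10 = -158/15
d11 = 311/150
d12 = 16
d13 = 1217/300
endpoint = (6077/300, 4217/300)

Apply edit: d5 := 5/3
  d6 = d3 - 6 - 2 = -4
  d7 = d1/3 - d2/3 = 7/15
  d8 = d4 + d1 - 4 = 44/5
  d9 = d8/5 + d5 - d3/3 = 157/75
  d10 = d7 - d3*3 - d6/4 = -158/15
  d11 = d4/4 - d9 + d5 = 311/150
  d12 = d3*4 = 16
  d13 = d9/4 - d2/3 + d3 = 1217/300
Walk from origin (0, 0):
  seg 1: up by d2 = 7/5 → (0, 7/5)
  seg 2: left by d10 = -158/15 → (158/15, 7/5)
  seg 3: up by d4 = 10 → (158/15, 57/5)
  seg 4: right by d13 = 1217/300 → (1459/100, 57/5)
  seg 5: left by d6 = -4 → (1859/100, 57/5)
  seg 6: down by d7 = 7/15 → (1859/100, 164/15)
  seg 7: down by d2 = 7/5 → (1859/100, 143/15)
  seg 8: up by d7 = 7/15 → (1859/100, 10)
  seg 9: up by d13 = 1217/300 → (1859/100, 4217/300)
  seg 10: right by d5 = 5/3 → (6077/300, 4217/300)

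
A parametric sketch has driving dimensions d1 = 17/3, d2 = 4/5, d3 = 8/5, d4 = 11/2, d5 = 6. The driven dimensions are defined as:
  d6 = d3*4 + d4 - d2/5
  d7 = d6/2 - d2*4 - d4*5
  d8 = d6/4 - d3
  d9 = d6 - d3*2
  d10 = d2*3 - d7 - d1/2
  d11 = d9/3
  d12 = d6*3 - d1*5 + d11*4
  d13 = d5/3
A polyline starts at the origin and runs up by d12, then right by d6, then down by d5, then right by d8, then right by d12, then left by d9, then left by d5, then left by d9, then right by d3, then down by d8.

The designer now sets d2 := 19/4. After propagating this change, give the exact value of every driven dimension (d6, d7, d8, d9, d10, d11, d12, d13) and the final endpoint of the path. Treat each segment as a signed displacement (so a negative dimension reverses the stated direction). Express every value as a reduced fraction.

d6 = 219/20
d7 = -1641/40
d8 = 91/80
d9 = 31/4
d10 = 6293/120
d11 = 31/12
d12 = 297/20
d13 = 2
endpoint = (563/80, 617/80)

Apply edit: d2 := 19/4
  d6 = d3*4 + d4 - d2/5 = 219/20
  d7 = d6/2 - d2*4 - d4*5 = -1641/40
  d8 = d6/4 - d3 = 91/80
  d9 = d6 - d3*2 = 31/4
  d10 = d2*3 - d7 - d1/2 = 6293/120
  d11 = d9/3 = 31/12
  d12 = d6*3 - d1*5 + d11*4 = 297/20
  d13 = d5/3 = 2
Walk from origin (0, 0):
  seg 1: up by d12 = 297/20 → (0, 297/20)
  seg 2: right by d6 = 219/20 → (219/20, 297/20)
  seg 3: down by d5 = 6 → (219/20, 177/20)
  seg 4: right by d8 = 91/80 → (967/80, 177/20)
  seg 5: right by d12 = 297/20 → (431/16, 177/20)
  seg 6: left by d9 = 31/4 → (307/16, 177/20)
  seg 7: left by d5 = 6 → (211/16, 177/20)
  seg 8: left by d9 = 31/4 → (87/16, 177/20)
  seg 9: right by d3 = 8/5 → (563/80, 177/20)
  seg 10: down by d8 = 91/80 → (563/80, 617/80)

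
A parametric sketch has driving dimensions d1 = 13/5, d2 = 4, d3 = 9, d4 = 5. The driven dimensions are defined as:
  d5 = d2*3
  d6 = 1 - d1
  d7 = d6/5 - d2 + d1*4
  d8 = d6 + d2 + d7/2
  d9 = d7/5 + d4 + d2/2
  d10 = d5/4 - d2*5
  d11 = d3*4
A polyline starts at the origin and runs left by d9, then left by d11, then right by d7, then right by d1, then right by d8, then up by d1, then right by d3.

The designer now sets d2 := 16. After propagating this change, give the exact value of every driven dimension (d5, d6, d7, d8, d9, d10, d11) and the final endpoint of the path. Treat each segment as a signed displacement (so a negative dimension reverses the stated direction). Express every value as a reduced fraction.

d5 = 48
d6 = -8/5
d7 = -148/25
d8 = 286/25
d9 = 1477/125
d10 = -68
d11 = 36
endpoint = (-3837/125, 13/5)

Apply edit: d2 := 16
  d5 = d2*3 = 48
  d6 = 1 - d1 = -8/5
  d7 = d6/5 - d2 + d1*4 = -148/25
  d8 = d6 + d2 + d7/2 = 286/25
  d9 = d7/5 + d4 + d2/2 = 1477/125
  d10 = d5/4 - d2*5 = -68
  d11 = d3*4 = 36
Walk from origin (0, 0):
  seg 1: left by d9 = 1477/125 → (-1477/125, 0)
  seg 2: left by d11 = 36 → (-5977/125, 0)
  seg 3: right by d7 = -148/25 → (-6717/125, 0)
  seg 4: right by d1 = 13/5 → (-6392/125, 0)
  seg 5: right by d8 = 286/25 → (-4962/125, 0)
  seg 6: up by d1 = 13/5 → (-4962/125, 13/5)
  seg 7: right by d3 = 9 → (-3837/125, 13/5)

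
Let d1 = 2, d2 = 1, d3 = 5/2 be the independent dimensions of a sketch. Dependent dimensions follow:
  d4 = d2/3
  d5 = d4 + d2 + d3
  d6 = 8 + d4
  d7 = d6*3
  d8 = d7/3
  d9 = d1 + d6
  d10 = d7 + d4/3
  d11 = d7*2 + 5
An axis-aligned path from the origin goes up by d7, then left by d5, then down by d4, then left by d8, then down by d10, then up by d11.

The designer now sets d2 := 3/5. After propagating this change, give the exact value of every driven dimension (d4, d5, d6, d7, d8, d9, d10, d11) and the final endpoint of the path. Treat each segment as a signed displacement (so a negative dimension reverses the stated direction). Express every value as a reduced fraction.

d4 = 1/5
d5 = 33/10
d6 = 41/5
d7 = 123/5
d8 = 41/5
d9 = 51/5
d10 = 74/3
d11 = 271/5
endpoint = (-23/2, 809/15)

Apply edit: d2 := 3/5
  d4 = d2/3 = 1/5
  d5 = d4 + d2 + d3 = 33/10
  d6 = 8 + d4 = 41/5
  d7 = d6*3 = 123/5
  d8 = d7/3 = 41/5
  d9 = d1 + d6 = 51/5
  d10 = d7 + d4/3 = 74/3
  d11 = d7*2 + 5 = 271/5
Walk from origin (0, 0):
  seg 1: up by d7 = 123/5 → (0, 123/5)
  seg 2: left by d5 = 33/10 → (-33/10, 123/5)
  seg 3: down by d4 = 1/5 → (-33/10, 122/5)
  seg 4: left by d8 = 41/5 → (-23/2, 122/5)
  seg 5: down by d10 = 74/3 → (-23/2, -4/15)
  seg 6: up by d11 = 271/5 → (-23/2, 809/15)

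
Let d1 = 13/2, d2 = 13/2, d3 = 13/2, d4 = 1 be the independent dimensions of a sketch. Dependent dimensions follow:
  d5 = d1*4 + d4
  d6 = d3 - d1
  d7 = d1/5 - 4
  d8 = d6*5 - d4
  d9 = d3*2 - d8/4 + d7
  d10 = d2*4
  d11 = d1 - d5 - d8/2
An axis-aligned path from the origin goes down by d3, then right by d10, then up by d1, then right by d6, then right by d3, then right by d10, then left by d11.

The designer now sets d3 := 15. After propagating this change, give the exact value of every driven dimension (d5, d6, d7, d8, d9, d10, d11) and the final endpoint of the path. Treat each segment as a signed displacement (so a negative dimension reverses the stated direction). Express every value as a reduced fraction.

d5 = 27
d6 = 17/2
d7 = -27/10
d8 = 83/2
d9 = 677/40
d10 = 26
d11 = -165/4
endpoint = (467/4, -17/2)

Apply edit: d3 := 15
  d5 = d1*4 + d4 = 27
  d6 = d3 - d1 = 17/2
  d7 = d1/5 - 4 = -27/10
  d8 = d6*5 - d4 = 83/2
  d9 = d3*2 - d8/4 + d7 = 677/40
  d10 = d2*4 = 26
  d11 = d1 - d5 - d8/2 = -165/4
Walk from origin (0, 0):
  seg 1: down by d3 = 15 → (0, -15)
  seg 2: right by d10 = 26 → (26, -15)
  seg 3: up by d1 = 13/2 → (26, -17/2)
  seg 4: right by d6 = 17/2 → (69/2, -17/2)
  seg 5: right by d3 = 15 → (99/2, -17/2)
  seg 6: right by d10 = 26 → (151/2, -17/2)
  seg 7: left by d11 = -165/4 → (467/4, -17/2)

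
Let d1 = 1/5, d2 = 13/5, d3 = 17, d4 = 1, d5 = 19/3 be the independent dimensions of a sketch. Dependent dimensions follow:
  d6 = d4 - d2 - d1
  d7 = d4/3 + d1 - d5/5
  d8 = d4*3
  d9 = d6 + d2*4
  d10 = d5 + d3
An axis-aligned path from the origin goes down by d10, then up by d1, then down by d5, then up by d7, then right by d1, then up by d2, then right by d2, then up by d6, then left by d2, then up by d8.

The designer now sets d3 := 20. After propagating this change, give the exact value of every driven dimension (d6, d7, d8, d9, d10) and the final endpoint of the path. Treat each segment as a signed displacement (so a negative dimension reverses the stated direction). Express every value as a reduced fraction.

d6 = -9/5
d7 = -11/15
d8 = 3
d9 = 43/5
d10 = 79/3
endpoint = (1/5, -147/5)

Apply edit: d3 := 20
  d6 = d4 - d2 - d1 = -9/5
  d7 = d4/3 + d1 - d5/5 = -11/15
  d8 = d4*3 = 3
  d9 = d6 + d2*4 = 43/5
  d10 = d5 + d3 = 79/3
Walk from origin (0, 0):
  seg 1: down by d10 = 79/3 → (0, -79/3)
  seg 2: up by d1 = 1/5 → (0, -392/15)
  seg 3: down by d5 = 19/3 → (0, -487/15)
  seg 4: up by d7 = -11/15 → (0, -166/5)
  seg 5: right by d1 = 1/5 → (1/5, -166/5)
  seg 6: up by d2 = 13/5 → (1/5, -153/5)
  seg 7: right by d2 = 13/5 → (14/5, -153/5)
  seg 8: up by d6 = -9/5 → (14/5, -162/5)
  seg 9: left by d2 = 13/5 → (1/5, -162/5)
  seg 10: up by d8 = 3 → (1/5, -147/5)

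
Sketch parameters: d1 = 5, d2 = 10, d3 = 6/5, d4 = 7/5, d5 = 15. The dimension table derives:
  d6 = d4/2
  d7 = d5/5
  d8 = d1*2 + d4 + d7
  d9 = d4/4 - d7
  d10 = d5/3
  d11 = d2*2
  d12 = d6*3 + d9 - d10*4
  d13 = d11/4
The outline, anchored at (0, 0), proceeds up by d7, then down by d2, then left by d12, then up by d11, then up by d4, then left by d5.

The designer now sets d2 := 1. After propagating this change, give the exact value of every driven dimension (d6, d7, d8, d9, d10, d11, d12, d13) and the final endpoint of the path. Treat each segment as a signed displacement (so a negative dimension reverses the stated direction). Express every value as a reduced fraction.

d6 = 7/10
d7 = 3
d8 = 72/5
d9 = -53/20
d10 = 5
d11 = 2
d12 = -411/20
d13 = 1/2
endpoint = (111/20, 27/5)

Apply edit: d2 := 1
  d6 = d4/2 = 7/10
  d7 = d5/5 = 3
  d8 = d1*2 + d4 + d7 = 72/5
  d9 = d4/4 - d7 = -53/20
  d10 = d5/3 = 5
  d11 = d2*2 = 2
  d12 = d6*3 + d9 - d10*4 = -411/20
  d13 = d11/4 = 1/2
Walk from origin (0, 0):
  seg 1: up by d7 = 3 → (0, 3)
  seg 2: down by d2 = 1 → (0, 2)
  seg 3: left by d12 = -411/20 → (411/20, 2)
  seg 4: up by d11 = 2 → (411/20, 4)
  seg 5: up by d4 = 7/5 → (411/20, 27/5)
  seg 6: left by d5 = 15 → (111/20, 27/5)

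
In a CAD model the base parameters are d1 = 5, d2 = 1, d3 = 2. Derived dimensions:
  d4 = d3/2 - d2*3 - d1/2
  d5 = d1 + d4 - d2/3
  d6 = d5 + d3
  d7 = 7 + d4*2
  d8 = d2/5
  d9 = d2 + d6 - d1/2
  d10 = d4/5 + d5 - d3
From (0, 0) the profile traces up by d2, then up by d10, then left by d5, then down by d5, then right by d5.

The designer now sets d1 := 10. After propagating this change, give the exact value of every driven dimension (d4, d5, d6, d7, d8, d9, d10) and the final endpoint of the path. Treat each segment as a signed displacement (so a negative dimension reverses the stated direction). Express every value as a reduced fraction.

d4 = -7
d5 = 8/3
d6 = 14/3
d7 = -7
d8 = 1/5
d9 = 2/3
d10 = -11/15
endpoint = (0, -12/5)

Apply edit: d1 := 10
  d4 = d3/2 - d2*3 - d1/2 = -7
  d5 = d1 + d4 - d2/3 = 8/3
  d6 = d5 + d3 = 14/3
  d7 = 7 + d4*2 = -7
  d8 = d2/5 = 1/5
  d9 = d2 + d6 - d1/2 = 2/3
  d10 = d4/5 + d5 - d3 = -11/15
Walk from origin (0, 0):
  seg 1: up by d2 = 1 → (0, 1)
  seg 2: up by d10 = -11/15 → (0, 4/15)
  seg 3: left by d5 = 8/3 → (-8/3, 4/15)
  seg 4: down by d5 = 8/3 → (-8/3, -12/5)
  seg 5: right by d5 = 8/3 → (0, -12/5)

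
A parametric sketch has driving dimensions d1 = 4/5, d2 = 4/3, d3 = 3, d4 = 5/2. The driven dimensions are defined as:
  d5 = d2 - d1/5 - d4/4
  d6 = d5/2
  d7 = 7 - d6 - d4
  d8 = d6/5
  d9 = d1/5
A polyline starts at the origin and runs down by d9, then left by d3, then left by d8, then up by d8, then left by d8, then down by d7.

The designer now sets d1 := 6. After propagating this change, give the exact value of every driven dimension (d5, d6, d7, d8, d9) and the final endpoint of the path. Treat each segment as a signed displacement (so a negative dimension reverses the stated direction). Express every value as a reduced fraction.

Apply edit: d1 := 6
  d5 = d2 - d1/5 - d4/4 = -59/120
  d6 = d5/2 = -59/240
  d7 = 7 - d6 - d4 = 1139/240
  d8 = d6/5 = -59/1200
  d9 = d1/5 = 6/5
Walk from origin (0, 0):
  seg 1: down by d9 = 6/5 → (0, -6/5)
  seg 2: left by d3 = 3 → (-3, -6/5)
  seg 3: left by d8 = -59/1200 → (-3541/1200, -6/5)
  seg 4: up by d8 = -59/1200 → (-3541/1200, -1499/1200)
  seg 5: left by d8 = -59/1200 → (-1741/600, -1499/1200)
  seg 6: down by d7 = 1139/240 → (-1741/600, -1199/200)

d5 = -59/120
d6 = -59/240
d7 = 1139/240
d8 = -59/1200
d9 = 6/5
endpoint = (-1741/600, -1199/200)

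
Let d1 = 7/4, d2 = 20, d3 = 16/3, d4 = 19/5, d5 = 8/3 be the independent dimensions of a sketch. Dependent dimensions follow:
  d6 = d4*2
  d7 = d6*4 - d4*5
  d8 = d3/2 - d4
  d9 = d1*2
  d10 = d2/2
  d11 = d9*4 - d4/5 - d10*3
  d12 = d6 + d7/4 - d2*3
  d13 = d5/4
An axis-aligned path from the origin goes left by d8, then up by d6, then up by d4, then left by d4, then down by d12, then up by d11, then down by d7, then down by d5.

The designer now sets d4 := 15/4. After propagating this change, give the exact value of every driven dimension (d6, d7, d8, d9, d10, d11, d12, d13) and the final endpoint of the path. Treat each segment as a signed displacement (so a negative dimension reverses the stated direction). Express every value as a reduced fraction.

d6 = 15/2
d7 = 45/4
d8 = -13/12
d9 = 7/2
d10 = 10
d11 = -67/4
d12 = -795/16
d13 = 2/3
endpoint = (-8/3, 1453/48)

Apply edit: d4 := 15/4
  d6 = d4*2 = 15/2
  d7 = d6*4 - d4*5 = 45/4
  d8 = d3/2 - d4 = -13/12
  d9 = d1*2 = 7/2
  d10 = d2/2 = 10
  d11 = d9*4 - d4/5 - d10*3 = -67/4
  d12 = d6 + d7/4 - d2*3 = -795/16
  d13 = d5/4 = 2/3
Walk from origin (0, 0):
  seg 1: left by d8 = -13/12 → (13/12, 0)
  seg 2: up by d6 = 15/2 → (13/12, 15/2)
  seg 3: up by d4 = 15/4 → (13/12, 45/4)
  seg 4: left by d4 = 15/4 → (-8/3, 45/4)
  seg 5: down by d12 = -795/16 → (-8/3, 975/16)
  seg 6: up by d11 = -67/4 → (-8/3, 707/16)
  seg 7: down by d7 = 45/4 → (-8/3, 527/16)
  seg 8: down by d5 = 8/3 → (-8/3, 1453/48)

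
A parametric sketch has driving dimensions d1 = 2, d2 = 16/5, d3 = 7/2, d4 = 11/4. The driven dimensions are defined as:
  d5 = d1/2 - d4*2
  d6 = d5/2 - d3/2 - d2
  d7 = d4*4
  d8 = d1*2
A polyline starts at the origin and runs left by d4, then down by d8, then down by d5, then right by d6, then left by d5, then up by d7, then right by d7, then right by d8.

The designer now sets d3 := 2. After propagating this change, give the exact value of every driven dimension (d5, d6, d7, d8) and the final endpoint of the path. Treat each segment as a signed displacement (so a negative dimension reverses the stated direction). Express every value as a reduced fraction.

d5 = -9/2
d6 = -129/20
d7 = 11
d8 = 4
endpoint = (103/10, 23/2)

Apply edit: d3 := 2
  d5 = d1/2 - d4*2 = -9/2
  d6 = d5/2 - d3/2 - d2 = -129/20
  d7 = d4*4 = 11
  d8 = d1*2 = 4
Walk from origin (0, 0):
  seg 1: left by d4 = 11/4 → (-11/4, 0)
  seg 2: down by d8 = 4 → (-11/4, -4)
  seg 3: down by d5 = -9/2 → (-11/4, 1/2)
  seg 4: right by d6 = -129/20 → (-46/5, 1/2)
  seg 5: left by d5 = -9/2 → (-47/10, 1/2)
  seg 6: up by d7 = 11 → (-47/10, 23/2)
  seg 7: right by d7 = 11 → (63/10, 23/2)
  seg 8: right by d8 = 4 → (103/10, 23/2)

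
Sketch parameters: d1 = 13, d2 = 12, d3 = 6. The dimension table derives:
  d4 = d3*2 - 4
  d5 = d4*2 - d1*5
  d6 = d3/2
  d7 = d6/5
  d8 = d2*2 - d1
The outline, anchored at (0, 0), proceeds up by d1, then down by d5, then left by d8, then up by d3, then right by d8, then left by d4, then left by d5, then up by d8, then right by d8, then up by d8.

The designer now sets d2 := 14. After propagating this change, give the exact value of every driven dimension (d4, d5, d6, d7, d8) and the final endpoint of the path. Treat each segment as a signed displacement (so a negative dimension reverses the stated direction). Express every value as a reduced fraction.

d4 = 8
d5 = -49
d6 = 3
d7 = 3/5
d8 = 15
endpoint = (56, 98)

Apply edit: d2 := 14
  d4 = d3*2 - 4 = 8
  d5 = d4*2 - d1*5 = -49
  d6 = d3/2 = 3
  d7 = d6/5 = 3/5
  d8 = d2*2 - d1 = 15
Walk from origin (0, 0):
  seg 1: up by d1 = 13 → (0, 13)
  seg 2: down by d5 = -49 → (0, 62)
  seg 3: left by d8 = 15 → (-15, 62)
  seg 4: up by d3 = 6 → (-15, 68)
  seg 5: right by d8 = 15 → (0, 68)
  seg 6: left by d4 = 8 → (-8, 68)
  seg 7: left by d5 = -49 → (41, 68)
  seg 8: up by d8 = 15 → (41, 83)
  seg 9: right by d8 = 15 → (56, 83)
  seg 10: up by d8 = 15 → (56, 98)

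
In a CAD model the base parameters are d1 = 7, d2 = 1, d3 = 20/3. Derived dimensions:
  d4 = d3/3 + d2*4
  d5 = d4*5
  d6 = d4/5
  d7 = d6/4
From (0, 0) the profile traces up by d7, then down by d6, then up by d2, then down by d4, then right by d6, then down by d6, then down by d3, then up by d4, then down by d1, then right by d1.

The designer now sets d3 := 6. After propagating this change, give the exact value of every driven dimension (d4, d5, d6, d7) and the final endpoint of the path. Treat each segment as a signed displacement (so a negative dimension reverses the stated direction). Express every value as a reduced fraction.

d4 = 6
d5 = 30
d6 = 6/5
d7 = 3/10
endpoint = (41/5, -141/10)

Apply edit: d3 := 6
  d4 = d3/3 + d2*4 = 6
  d5 = d4*5 = 30
  d6 = d4/5 = 6/5
  d7 = d6/4 = 3/10
Walk from origin (0, 0):
  seg 1: up by d7 = 3/10 → (0, 3/10)
  seg 2: down by d6 = 6/5 → (0, -9/10)
  seg 3: up by d2 = 1 → (0, 1/10)
  seg 4: down by d4 = 6 → (0, -59/10)
  seg 5: right by d6 = 6/5 → (6/5, -59/10)
  seg 6: down by d6 = 6/5 → (6/5, -71/10)
  seg 7: down by d3 = 6 → (6/5, -131/10)
  seg 8: up by d4 = 6 → (6/5, -71/10)
  seg 9: down by d1 = 7 → (6/5, -141/10)
  seg 10: right by d1 = 7 → (41/5, -141/10)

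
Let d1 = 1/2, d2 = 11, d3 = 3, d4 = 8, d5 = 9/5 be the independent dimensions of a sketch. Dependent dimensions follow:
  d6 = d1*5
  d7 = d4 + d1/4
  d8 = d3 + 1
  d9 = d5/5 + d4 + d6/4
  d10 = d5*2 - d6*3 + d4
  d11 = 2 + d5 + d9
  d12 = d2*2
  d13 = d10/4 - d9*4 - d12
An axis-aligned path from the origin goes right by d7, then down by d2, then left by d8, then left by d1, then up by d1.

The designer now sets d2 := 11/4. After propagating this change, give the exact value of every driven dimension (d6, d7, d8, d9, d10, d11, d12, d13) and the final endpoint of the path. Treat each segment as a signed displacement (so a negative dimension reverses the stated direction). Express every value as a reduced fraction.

Apply edit: d2 := 11/4
  d6 = d1*5 = 5/2
  d7 = d4 + d1/4 = 65/8
  d8 = d3 + 1 = 4
  d9 = d5/5 + d4 + d6/4 = 1797/200
  d10 = d5*2 - d6*3 + d4 = 41/10
  d11 = 2 + d5 + d9 = 2557/200
  d12 = d2*2 = 11/2
  d13 = d10/4 - d9*4 - d12 = -8083/200
Walk from origin (0, 0):
  seg 1: right by d7 = 65/8 → (65/8, 0)
  seg 2: down by d2 = 11/4 → (65/8, -11/4)
  seg 3: left by d8 = 4 → (33/8, -11/4)
  seg 4: left by d1 = 1/2 → (29/8, -11/4)
  seg 5: up by d1 = 1/2 → (29/8, -9/4)

d6 = 5/2
d7 = 65/8
d8 = 4
d9 = 1797/200
d10 = 41/10
d11 = 2557/200
d12 = 11/2
d13 = -8083/200
endpoint = (29/8, -9/4)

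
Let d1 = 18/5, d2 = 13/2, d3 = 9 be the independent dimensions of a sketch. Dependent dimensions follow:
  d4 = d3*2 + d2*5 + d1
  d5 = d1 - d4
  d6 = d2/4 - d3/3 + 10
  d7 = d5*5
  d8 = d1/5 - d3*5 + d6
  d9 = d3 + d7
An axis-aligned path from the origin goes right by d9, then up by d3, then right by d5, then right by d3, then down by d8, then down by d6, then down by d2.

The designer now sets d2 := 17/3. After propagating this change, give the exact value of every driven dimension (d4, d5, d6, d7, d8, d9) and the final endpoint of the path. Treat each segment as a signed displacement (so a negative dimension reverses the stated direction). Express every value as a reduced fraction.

d4 = 749/15
d5 = -139/3
d6 = 101/12
d7 = -695/3
d8 = -10759/300
d9 = -668/3
endpoint = (-260, 1539/50)

Apply edit: d2 := 17/3
  d4 = d3*2 + d2*5 + d1 = 749/15
  d5 = d1 - d4 = -139/3
  d6 = d2/4 - d3/3 + 10 = 101/12
  d7 = d5*5 = -695/3
  d8 = d1/5 - d3*5 + d6 = -10759/300
  d9 = d3 + d7 = -668/3
Walk from origin (0, 0):
  seg 1: right by d9 = -668/3 → (-668/3, 0)
  seg 2: up by d3 = 9 → (-668/3, 9)
  seg 3: right by d5 = -139/3 → (-269, 9)
  seg 4: right by d3 = 9 → (-260, 9)
  seg 5: down by d8 = -10759/300 → (-260, 13459/300)
  seg 6: down by d6 = 101/12 → (-260, 5467/150)
  seg 7: down by d2 = 17/3 → (-260, 1539/50)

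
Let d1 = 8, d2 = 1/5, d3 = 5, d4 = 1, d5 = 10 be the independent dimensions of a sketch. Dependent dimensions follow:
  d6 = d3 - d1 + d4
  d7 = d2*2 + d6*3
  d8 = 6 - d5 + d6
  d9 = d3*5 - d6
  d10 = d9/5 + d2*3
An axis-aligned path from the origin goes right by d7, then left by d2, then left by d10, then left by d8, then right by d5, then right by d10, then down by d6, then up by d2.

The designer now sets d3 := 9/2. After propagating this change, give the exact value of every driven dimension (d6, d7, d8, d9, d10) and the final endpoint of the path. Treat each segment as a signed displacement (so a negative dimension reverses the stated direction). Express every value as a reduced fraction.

d6 = -5/2
d7 = -71/10
d8 = -13/2
d9 = 25
d10 = 28/5
endpoint = (46/5, 27/10)

Apply edit: d3 := 9/2
  d6 = d3 - d1 + d4 = -5/2
  d7 = d2*2 + d6*3 = -71/10
  d8 = 6 - d5 + d6 = -13/2
  d9 = d3*5 - d6 = 25
  d10 = d9/5 + d2*3 = 28/5
Walk from origin (0, 0):
  seg 1: right by d7 = -71/10 → (-71/10, 0)
  seg 2: left by d2 = 1/5 → (-73/10, 0)
  seg 3: left by d10 = 28/5 → (-129/10, 0)
  seg 4: left by d8 = -13/2 → (-32/5, 0)
  seg 5: right by d5 = 10 → (18/5, 0)
  seg 6: right by d10 = 28/5 → (46/5, 0)
  seg 7: down by d6 = -5/2 → (46/5, 5/2)
  seg 8: up by d2 = 1/5 → (46/5, 27/10)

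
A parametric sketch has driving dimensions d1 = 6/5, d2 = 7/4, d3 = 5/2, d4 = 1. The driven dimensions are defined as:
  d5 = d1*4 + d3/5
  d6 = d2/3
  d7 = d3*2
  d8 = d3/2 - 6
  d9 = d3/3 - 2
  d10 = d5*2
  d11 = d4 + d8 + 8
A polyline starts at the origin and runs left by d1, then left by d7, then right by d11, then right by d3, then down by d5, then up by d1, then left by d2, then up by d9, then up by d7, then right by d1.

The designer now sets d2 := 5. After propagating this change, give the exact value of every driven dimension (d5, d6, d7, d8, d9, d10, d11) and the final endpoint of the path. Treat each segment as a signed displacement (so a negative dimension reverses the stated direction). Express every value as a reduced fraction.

d5 = 53/10
d6 = 5/3
d7 = 5
d8 = -19/4
d9 = -7/6
d10 = 53/5
d11 = 17/4
endpoint = (-13/4, -4/15)

Apply edit: d2 := 5
  d5 = d1*4 + d3/5 = 53/10
  d6 = d2/3 = 5/3
  d7 = d3*2 = 5
  d8 = d3/2 - 6 = -19/4
  d9 = d3/3 - 2 = -7/6
  d10 = d5*2 = 53/5
  d11 = d4 + d8 + 8 = 17/4
Walk from origin (0, 0):
  seg 1: left by d1 = 6/5 → (-6/5, 0)
  seg 2: left by d7 = 5 → (-31/5, 0)
  seg 3: right by d11 = 17/4 → (-39/20, 0)
  seg 4: right by d3 = 5/2 → (11/20, 0)
  seg 5: down by d5 = 53/10 → (11/20, -53/10)
  seg 6: up by d1 = 6/5 → (11/20, -41/10)
  seg 7: left by d2 = 5 → (-89/20, -41/10)
  seg 8: up by d9 = -7/6 → (-89/20, -79/15)
  seg 9: up by d7 = 5 → (-89/20, -4/15)
  seg 10: right by d1 = 6/5 → (-13/4, -4/15)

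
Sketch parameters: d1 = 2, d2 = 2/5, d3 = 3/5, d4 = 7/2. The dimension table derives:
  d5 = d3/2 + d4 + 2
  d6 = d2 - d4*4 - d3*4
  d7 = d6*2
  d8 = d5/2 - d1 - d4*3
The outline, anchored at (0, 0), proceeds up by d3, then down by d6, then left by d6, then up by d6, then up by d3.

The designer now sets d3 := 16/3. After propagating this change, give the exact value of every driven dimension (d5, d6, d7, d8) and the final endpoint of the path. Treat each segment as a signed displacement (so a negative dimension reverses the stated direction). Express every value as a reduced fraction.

Apply edit: d3 := 16/3
  d5 = d3/2 + d4 + 2 = 49/6
  d6 = d2 - d4*4 - d3*4 = -524/15
  d7 = d6*2 = -1048/15
  d8 = d5/2 - d1 - d4*3 = -101/12
Walk from origin (0, 0):
  seg 1: up by d3 = 16/3 → (0, 16/3)
  seg 2: down by d6 = -524/15 → (0, 604/15)
  seg 3: left by d6 = -524/15 → (524/15, 604/15)
  seg 4: up by d6 = -524/15 → (524/15, 16/3)
  seg 5: up by d3 = 16/3 → (524/15, 32/3)

d5 = 49/6
d6 = -524/15
d7 = -1048/15
d8 = -101/12
endpoint = (524/15, 32/3)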